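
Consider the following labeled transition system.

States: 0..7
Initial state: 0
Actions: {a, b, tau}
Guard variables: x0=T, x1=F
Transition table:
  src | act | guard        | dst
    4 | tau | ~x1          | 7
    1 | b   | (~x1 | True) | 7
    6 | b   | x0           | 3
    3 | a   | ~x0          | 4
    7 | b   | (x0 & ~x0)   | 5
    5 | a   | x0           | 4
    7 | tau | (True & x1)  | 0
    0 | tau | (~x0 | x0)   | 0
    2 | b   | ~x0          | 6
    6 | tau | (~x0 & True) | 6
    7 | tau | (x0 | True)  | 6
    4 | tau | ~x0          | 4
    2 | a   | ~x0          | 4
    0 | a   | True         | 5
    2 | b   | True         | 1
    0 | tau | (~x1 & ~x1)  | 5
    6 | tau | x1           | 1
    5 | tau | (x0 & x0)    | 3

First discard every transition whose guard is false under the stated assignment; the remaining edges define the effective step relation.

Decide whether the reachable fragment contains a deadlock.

R = {0,3,4,5,6,7}
  0: a→5  tau→0  tau→5  [3 exit(s)]
  3: ∅  [deadlock]
  4: tau→7  [1 exit(s)]
  5: a→4  tau→3  [2 exit(s)]
  6: b→3  [1 exit(s)]
  7: tau→6  [1 exit(s)]
witness 3: tau·tau

Answer: DEADLOCK at state 3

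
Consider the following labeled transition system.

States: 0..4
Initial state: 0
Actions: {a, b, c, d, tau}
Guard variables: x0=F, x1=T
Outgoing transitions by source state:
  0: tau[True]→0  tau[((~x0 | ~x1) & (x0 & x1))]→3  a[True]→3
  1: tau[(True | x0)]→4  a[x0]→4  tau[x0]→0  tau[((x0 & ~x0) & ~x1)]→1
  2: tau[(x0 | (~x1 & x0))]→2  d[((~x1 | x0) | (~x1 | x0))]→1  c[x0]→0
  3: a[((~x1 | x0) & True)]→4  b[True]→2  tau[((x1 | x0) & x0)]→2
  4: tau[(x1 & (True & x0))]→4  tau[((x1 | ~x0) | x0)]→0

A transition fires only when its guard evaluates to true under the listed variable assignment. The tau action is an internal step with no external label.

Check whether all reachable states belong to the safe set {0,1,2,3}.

Allowed set {0,1,2,3}
R = {0,2,3}
  0: ✓
  2: ✓
  3: ✓

Answer: INVARIANT HOLDS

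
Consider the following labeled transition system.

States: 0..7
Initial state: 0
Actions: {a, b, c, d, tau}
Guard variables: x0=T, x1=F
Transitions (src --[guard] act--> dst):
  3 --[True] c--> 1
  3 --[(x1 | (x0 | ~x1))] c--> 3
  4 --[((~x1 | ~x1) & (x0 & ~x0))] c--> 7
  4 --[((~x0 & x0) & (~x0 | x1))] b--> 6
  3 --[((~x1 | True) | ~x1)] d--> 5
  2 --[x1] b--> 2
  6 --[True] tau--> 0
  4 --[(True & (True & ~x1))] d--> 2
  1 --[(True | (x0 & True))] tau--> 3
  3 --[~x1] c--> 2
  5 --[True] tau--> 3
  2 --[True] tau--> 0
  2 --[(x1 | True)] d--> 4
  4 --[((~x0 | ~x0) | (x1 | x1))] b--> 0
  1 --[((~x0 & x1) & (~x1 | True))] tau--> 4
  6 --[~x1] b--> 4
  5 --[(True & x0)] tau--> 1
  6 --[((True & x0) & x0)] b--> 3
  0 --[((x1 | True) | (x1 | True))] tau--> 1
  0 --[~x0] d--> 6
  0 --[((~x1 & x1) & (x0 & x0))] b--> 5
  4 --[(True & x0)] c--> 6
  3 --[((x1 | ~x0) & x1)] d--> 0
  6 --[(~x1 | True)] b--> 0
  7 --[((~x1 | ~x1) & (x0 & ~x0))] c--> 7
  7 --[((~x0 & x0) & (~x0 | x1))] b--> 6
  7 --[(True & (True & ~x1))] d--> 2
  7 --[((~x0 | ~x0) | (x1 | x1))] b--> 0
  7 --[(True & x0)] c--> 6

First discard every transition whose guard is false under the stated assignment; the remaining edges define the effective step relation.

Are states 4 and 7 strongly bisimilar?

Bisimulation quotient by refinement:
  π0 = {{0,1,2,3,4,5,6,7}}
  π1 = {{0,1,5},{2},{3,4,7},{6}}
  π2 = {{0},{1},{2},{3},{4,7},{5},{6}}
7 equivalence class(es) (converged in 3)
4∈{4,7}, 7∈{4,7}

Answer: BISIMILAR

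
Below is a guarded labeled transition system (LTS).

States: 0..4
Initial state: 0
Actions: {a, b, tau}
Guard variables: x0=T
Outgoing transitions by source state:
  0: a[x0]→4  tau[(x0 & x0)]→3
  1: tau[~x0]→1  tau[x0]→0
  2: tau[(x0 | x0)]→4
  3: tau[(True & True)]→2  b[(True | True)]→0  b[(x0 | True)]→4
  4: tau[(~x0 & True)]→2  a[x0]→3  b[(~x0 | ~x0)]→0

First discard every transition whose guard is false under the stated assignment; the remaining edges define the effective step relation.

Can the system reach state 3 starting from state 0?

Answer: REACHABLE

Working:
After dropping false guards: 8 live edges.
L0 = {0}
L1 = {3,4}  total {0,3,4}
L2 = {2}  total {0,2,3,4}
Reachable = {0,2,3,4}
trace reaching 3: tau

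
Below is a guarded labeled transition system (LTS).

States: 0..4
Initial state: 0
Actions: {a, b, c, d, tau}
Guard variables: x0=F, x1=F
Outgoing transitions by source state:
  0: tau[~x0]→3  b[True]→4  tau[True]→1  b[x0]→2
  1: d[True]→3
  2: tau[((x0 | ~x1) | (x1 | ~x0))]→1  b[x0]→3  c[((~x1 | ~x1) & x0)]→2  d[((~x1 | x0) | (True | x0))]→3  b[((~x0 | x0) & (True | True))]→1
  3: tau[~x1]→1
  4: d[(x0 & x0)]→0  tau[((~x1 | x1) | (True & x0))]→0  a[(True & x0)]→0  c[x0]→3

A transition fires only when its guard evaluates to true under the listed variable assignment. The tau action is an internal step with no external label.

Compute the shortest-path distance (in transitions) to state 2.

Layered search for 2:
  Layer 0: {0}
  Layer 1: {1,3,4}
2 never appears.

Answer: UNREACHABLE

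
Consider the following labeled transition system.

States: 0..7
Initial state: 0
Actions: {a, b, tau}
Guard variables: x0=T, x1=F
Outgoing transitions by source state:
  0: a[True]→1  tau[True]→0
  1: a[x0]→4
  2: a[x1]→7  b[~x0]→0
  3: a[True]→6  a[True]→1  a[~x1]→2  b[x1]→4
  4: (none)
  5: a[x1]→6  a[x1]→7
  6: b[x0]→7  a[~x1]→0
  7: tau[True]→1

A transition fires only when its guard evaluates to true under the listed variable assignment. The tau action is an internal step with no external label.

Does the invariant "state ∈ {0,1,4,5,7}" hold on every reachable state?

Inv-set: {0,1,4,5,7}
R = {0,1,4}
  0: safe
  1: safe
  4: safe

Answer: INVARIANT HOLDS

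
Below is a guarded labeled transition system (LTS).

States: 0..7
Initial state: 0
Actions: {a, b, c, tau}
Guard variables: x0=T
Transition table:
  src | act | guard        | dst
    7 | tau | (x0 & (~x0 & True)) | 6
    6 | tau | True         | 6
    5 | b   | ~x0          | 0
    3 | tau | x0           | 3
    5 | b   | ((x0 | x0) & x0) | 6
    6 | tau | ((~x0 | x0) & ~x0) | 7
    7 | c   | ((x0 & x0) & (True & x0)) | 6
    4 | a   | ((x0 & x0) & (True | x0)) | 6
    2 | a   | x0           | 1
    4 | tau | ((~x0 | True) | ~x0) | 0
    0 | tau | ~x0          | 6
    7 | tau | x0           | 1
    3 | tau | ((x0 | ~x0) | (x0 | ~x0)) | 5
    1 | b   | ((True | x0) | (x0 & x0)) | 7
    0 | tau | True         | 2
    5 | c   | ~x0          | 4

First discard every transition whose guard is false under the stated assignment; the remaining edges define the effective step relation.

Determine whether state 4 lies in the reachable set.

11 transition(s) survive guard evaluation.
Layer 0: {0}
Layer 1: {2}  now seen {0,2}
Layer 2: {1}  now seen {0,1,2}
Layer 3: {7}  now seen {0,1,2,7}
Layer 4: {6}  now seen {0,1,2,6,7}
R = {0,1,2,6,7}

Answer: UNREACHABLE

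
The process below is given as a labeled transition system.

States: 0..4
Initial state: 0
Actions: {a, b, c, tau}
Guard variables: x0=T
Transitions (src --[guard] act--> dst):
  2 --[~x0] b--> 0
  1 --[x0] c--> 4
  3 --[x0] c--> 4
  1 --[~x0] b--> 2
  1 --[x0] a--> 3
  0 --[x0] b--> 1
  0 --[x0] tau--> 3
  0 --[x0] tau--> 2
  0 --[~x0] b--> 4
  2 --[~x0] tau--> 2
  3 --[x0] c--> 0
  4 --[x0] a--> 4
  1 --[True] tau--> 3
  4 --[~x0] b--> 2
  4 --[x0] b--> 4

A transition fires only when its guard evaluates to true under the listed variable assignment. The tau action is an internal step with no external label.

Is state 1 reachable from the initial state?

After dropping false guards: 10 live edges.
Layer 0: {0}
Layer 1: {1,2,3}  now seen {0,1,2,3}
Layer 2: {4}  now seen {0,1,2,3,4}
R = {0,1,2,3,4}
trace reaching 1: b

Answer: REACHABLE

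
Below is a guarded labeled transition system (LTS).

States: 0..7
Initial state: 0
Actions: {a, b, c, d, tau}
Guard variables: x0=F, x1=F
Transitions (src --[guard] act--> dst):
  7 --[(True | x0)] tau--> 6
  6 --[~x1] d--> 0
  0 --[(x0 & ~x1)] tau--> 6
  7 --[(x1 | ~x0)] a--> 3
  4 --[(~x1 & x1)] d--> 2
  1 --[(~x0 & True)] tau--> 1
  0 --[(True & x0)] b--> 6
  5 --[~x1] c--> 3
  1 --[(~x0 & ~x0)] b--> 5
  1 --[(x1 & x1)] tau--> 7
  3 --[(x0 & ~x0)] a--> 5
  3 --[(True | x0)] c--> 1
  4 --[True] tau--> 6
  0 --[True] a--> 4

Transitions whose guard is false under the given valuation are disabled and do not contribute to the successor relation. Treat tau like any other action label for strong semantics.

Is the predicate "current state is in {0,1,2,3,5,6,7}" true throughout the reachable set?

Answer: INVARIANT VIOLATED at state 4

Analysis:
Allowed set {0,1,2,3,5,6,7}
Reach set: {0,4,6}
  0: ✓
  4: outside
  6: ✓
witness against invariant: a → 4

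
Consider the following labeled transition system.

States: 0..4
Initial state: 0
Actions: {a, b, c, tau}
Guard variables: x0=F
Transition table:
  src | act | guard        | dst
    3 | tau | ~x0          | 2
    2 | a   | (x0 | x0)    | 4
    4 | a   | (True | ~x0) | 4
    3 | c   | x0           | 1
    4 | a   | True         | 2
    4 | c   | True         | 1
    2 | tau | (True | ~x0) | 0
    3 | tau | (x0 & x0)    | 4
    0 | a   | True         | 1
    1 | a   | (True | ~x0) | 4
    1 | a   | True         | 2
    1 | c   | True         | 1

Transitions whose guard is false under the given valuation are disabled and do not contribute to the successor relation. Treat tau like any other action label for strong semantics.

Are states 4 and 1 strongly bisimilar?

Refine partition for ~:
  P[0] = {{0,1,2,3,4}}
  P[1] = {{0},{1,4},{2,3}}
  P[2] = {{0},{1,4},{2},{3}}
4 equivalence class(es) (converged in 3)
class of 4: {1,4}; class of 1: {1,4}

Answer: BISIMILAR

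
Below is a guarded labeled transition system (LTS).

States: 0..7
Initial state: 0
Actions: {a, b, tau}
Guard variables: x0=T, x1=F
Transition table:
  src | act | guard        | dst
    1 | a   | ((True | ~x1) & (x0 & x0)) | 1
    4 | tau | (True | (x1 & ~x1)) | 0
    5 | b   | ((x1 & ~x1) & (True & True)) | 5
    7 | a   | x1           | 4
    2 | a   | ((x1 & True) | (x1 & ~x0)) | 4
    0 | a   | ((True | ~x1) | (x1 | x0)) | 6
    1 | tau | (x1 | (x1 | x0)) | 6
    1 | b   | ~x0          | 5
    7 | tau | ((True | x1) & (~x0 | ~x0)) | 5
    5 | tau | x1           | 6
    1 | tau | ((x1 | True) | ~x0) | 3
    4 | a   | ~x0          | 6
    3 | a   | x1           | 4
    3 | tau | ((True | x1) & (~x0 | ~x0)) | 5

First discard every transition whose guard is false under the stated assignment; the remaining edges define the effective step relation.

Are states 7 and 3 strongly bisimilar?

Answer: BISIMILAR

Trace:
Bisimulation quotient by refinement:
  P[0] = {{0,1,2,3,4,5,6,7}}
  P[1] = {{0},{1},{2,3,5,6,7},{4}}
stable after 2 split(s): 4 block(s)
[7]={2,3,5,6,7}  [3]={2,3,5,6,7}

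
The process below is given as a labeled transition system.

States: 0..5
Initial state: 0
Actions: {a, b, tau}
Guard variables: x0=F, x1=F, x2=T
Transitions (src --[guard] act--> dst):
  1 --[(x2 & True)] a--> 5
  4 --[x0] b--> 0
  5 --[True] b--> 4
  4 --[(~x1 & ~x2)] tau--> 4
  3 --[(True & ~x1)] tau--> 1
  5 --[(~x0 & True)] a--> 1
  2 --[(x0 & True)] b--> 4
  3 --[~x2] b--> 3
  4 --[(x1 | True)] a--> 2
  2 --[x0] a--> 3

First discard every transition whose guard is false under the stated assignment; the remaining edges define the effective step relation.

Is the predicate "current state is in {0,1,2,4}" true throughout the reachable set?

Answer: INVARIANT HOLDS

Working:
Allowed set {0,1,2,4}
Reachable = {0}
  0: ok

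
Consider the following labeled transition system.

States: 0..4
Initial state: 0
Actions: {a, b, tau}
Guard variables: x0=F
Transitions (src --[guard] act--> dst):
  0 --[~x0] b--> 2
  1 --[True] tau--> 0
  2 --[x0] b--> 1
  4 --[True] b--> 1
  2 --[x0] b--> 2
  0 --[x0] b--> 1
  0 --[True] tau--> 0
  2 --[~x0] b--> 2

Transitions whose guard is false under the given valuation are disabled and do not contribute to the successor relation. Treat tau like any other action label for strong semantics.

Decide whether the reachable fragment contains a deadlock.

Answer: DEADLOCK-FREE

Analysis:
Reachable = {0,2}
  0: b→2  tau→0  [2 out]
  2: b→2  [1 out]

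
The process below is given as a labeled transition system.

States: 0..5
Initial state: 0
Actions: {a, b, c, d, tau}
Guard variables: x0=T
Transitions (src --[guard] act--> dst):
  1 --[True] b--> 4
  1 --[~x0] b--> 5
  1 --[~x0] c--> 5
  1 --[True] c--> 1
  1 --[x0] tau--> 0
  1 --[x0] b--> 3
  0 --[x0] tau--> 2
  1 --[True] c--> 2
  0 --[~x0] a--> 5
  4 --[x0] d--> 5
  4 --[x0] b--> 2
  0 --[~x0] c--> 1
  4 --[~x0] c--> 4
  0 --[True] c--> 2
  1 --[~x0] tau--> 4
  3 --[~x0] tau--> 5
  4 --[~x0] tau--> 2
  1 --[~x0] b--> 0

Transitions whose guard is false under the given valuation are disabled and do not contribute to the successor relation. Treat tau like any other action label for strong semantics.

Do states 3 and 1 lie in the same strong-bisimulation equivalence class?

Answer: NOT BISIMILAR

Trace:
Refine partition for ~:
  P[0] = {{0,1,2,3,4,5}}
  P[1] = {{0},{1},{2,3,5},{4}}
Fixed point at round 2; 4 class(es).
[3]={2,3,5}  [1]={1}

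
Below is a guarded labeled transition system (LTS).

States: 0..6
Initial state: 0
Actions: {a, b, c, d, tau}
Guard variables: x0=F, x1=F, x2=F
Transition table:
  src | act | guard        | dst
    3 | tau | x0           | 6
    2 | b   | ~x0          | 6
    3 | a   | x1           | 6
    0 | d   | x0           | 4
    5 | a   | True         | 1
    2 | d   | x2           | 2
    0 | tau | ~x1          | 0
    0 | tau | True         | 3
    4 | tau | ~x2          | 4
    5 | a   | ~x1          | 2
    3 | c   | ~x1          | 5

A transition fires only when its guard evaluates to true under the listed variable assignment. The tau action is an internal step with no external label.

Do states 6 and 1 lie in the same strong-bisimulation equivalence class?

Compute ~ classes (split until stable):
  P[0] = {{0,1,2,3,4,5,6}}
  P[1] = {{0,4},{1,6},{2},{3},{5}}
  P[2] = {{0},{1,6},{2},{3},{4},{5}}
Fixed point at round 3; 6 class(es).
class of 6: {1,6}; class of 1: {1,6}

Answer: BISIMILAR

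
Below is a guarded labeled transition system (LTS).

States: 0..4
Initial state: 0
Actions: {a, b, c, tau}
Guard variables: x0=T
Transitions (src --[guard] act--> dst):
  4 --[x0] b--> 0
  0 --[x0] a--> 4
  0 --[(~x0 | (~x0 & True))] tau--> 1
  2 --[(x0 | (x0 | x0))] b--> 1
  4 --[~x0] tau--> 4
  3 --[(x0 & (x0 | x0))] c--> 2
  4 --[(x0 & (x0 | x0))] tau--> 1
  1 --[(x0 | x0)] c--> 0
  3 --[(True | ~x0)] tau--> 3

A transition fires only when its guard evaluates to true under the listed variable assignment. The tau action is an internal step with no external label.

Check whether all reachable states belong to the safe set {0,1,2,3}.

Answer: INVARIANT VIOLATED at state 4

Working:
Safe = {0,1,2,3}
Reach set: {0,1,4}
  0: safe
  1: safe
  4: ✗ unsafe
counterexample path to 4: a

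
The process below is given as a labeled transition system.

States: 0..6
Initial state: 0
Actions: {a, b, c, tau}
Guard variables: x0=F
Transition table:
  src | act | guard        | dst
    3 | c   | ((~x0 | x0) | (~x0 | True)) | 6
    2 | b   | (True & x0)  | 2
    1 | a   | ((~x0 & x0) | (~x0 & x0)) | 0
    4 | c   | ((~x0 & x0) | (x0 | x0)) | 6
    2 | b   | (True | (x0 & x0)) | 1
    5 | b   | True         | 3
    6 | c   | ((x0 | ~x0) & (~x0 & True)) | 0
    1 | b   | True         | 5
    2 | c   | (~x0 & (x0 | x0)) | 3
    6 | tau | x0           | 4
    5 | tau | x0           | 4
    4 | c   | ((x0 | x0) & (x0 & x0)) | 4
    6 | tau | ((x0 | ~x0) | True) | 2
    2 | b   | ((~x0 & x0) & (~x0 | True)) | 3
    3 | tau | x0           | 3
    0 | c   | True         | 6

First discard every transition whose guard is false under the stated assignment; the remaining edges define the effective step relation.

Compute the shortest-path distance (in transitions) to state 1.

Answer: 3

Trace:
Breadth-first toward 1:
  Layer 0: {0}
  Layer 1: {6}
  Layer 2: {2}
  Layer 3: {1}
1 enters at depth 3; path c·tau·b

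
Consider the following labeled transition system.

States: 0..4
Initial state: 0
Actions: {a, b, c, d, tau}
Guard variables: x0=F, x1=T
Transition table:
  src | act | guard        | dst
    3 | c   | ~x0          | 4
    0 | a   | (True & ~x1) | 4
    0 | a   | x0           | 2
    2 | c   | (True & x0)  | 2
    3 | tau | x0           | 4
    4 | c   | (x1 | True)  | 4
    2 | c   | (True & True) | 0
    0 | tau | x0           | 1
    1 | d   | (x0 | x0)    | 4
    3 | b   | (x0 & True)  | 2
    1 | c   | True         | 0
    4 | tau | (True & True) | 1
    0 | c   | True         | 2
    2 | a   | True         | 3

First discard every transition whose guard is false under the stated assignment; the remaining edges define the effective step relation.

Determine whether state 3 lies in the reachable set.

7 transition(s) survive guard evaluation.
Layer 0: {0}
Layer 1: {2}  total {0,2}
Layer 2: {3}  total {0,2,3}
Layer 3: {4}  total {0,2,3,4}
Layer 4: {1}  total {0,1,2,3,4}
R = {0,1,2,3,4}
witness 3: c·a

Answer: REACHABLE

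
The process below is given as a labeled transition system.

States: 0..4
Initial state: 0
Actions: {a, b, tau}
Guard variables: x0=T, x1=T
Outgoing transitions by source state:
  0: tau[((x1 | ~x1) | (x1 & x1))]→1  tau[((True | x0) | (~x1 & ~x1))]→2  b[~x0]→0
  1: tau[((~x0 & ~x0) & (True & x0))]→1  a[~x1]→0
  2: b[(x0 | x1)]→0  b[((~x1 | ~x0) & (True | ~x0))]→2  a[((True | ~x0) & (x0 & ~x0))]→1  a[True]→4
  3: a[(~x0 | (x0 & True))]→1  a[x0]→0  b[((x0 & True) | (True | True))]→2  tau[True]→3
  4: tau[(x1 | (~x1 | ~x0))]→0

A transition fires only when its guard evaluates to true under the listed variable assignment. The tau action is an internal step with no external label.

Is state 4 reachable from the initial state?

Answer: REACHABLE

Trace:
After dropping false guards: 9 live edges.
L0 = {0}
L1 = {1,2}  now seen {0,1,2}
L2 = {4}  now seen {0,1,2,4}
R = {0,1,2,4}
Path to 4: tau·a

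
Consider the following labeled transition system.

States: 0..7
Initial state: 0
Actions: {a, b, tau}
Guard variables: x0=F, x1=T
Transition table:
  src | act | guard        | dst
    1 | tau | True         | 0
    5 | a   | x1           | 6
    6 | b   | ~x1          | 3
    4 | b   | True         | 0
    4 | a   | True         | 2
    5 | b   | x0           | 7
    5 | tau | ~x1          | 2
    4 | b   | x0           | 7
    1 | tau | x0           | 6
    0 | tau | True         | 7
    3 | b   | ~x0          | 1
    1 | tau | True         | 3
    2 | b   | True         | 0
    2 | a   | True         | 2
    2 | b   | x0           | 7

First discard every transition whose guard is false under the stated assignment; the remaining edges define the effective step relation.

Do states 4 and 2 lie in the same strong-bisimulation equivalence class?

Answer: BISIMILAR

Working:
Compute ~ classes (split until stable):
  π0 = {{0,1,2,3,4,5,6,7}}
  π1 = {{0,1},{2,4},{3},{5},{6,7}}
  π2 = {{0},{1},{2,4},{3},{5},{6,7}}
6 equivalence class(es) (converged in 3)
class of 4: {2,4}; class of 2: {2,4}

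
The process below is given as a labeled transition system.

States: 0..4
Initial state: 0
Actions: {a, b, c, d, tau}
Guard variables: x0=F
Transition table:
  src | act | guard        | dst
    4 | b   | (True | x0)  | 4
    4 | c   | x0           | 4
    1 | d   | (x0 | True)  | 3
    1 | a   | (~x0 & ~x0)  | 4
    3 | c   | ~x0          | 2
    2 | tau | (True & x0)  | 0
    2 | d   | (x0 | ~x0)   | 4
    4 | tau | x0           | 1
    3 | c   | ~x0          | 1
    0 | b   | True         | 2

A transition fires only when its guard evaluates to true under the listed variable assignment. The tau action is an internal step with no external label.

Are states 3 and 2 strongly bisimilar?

Bisimulation quotient by refinement:
  π0 = {{0,1,2,3,4}}
  π1 = {{0,4},{1},{2},{3}}
  π2 = {{0},{1},{2},{3},{4}}
stable after 3 split(s): 5 block(s)
class of 3: {3}; class of 2: {2}

Answer: NOT BISIMILAR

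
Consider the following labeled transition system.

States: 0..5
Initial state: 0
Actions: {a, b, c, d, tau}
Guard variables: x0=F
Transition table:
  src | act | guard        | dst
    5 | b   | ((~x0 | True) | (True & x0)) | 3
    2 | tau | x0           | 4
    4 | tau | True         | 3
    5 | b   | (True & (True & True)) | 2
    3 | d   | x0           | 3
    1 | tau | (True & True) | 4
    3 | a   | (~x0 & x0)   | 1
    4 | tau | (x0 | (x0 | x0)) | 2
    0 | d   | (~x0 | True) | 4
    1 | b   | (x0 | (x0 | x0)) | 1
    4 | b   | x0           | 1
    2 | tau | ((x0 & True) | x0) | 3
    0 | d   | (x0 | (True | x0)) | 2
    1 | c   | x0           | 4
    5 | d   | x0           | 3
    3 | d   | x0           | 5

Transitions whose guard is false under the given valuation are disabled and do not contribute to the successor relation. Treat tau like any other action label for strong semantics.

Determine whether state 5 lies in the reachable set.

Answer: UNREACHABLE

Trace:
After dropping false guards: 6 live edges.
depth 0: {0}
depth 1: {2,4}  total {0,2,4}
depth 2: {3}  total {0,2,3,4}
Reachable = {0,2,3,4}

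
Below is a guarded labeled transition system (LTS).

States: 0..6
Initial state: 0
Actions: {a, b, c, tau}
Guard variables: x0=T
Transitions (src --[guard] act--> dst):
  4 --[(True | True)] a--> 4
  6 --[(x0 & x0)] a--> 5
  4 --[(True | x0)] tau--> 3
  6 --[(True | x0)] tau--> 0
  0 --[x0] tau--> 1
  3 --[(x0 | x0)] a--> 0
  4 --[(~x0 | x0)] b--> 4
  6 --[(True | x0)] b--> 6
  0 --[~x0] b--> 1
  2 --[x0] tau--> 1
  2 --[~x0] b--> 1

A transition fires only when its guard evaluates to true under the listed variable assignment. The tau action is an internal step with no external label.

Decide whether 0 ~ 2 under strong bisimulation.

Answer: BISIMILAR

Trace:
Bisimulation quotient by refinement:
  P[0] = {{0,1,2,3,4,5,6}}
  P[1] = {{0,2},{1,5},{3},{4,6}}
  P[2] = {{0,2},{1,5},{3},{4},{6}}
stable after 3 split(s): 5 block(s)
0∈{0,2}, 2∈{0,2}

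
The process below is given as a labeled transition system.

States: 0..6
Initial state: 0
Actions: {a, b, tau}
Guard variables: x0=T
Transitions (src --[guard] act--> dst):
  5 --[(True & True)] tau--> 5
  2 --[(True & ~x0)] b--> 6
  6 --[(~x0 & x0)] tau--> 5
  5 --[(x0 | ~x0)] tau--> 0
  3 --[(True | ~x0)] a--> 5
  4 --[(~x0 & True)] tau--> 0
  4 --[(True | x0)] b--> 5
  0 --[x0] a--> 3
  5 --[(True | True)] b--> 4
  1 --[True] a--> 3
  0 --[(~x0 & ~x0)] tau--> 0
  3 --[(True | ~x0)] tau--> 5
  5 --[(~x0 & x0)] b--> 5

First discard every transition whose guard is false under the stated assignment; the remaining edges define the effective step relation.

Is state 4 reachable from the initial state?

Guard filter leaves 8 enabled edge(s).
L0 = {0}
L1 = {3}  now seen {0,3}
L2 = {5}  now seen {0,3,5}
L3 = {4}  now seen {0,3,4,5}
Reachable = {0,3,4,5}
trace reaching 4: a·a·b

Answer: REACHABLE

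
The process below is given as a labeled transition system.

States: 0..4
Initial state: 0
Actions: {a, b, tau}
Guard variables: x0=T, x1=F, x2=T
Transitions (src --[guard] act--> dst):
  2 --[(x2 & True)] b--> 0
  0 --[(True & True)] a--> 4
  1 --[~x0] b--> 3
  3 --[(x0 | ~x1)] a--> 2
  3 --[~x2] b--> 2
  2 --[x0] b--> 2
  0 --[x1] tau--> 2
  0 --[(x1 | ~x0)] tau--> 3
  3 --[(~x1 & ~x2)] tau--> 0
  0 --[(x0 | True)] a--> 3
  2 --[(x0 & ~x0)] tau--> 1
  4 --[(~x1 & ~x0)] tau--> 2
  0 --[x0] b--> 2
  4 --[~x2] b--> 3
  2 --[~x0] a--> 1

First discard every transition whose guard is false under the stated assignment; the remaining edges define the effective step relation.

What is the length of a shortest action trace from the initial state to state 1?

Breadth-first toward 1:
  Layer 0: {0}
  Layer 1: {2,3,4}
1 never appears.

Answer: UNREACHABLE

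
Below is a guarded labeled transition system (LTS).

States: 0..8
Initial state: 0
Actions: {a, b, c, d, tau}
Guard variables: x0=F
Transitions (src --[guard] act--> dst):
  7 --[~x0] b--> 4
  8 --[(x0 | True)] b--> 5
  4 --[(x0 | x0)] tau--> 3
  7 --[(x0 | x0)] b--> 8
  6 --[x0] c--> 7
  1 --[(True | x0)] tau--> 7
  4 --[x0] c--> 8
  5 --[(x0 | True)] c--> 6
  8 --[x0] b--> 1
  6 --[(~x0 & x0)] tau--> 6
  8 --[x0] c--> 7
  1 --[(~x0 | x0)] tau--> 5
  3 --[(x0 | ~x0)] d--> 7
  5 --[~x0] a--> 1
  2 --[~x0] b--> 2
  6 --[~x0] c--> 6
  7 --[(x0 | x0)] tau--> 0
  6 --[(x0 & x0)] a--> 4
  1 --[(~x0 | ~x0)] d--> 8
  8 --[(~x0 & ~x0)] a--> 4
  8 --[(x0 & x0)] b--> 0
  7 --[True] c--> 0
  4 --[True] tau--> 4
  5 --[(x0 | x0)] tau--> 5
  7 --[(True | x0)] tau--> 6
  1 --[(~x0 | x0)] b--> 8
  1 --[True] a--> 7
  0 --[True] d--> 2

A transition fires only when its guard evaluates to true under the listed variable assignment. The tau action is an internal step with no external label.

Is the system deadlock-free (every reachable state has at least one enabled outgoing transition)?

Reachable = {0,2}
  0: d→2  [deg 1]
  2: b→2  [deg 1]

Answer: DEADLOCK-FREE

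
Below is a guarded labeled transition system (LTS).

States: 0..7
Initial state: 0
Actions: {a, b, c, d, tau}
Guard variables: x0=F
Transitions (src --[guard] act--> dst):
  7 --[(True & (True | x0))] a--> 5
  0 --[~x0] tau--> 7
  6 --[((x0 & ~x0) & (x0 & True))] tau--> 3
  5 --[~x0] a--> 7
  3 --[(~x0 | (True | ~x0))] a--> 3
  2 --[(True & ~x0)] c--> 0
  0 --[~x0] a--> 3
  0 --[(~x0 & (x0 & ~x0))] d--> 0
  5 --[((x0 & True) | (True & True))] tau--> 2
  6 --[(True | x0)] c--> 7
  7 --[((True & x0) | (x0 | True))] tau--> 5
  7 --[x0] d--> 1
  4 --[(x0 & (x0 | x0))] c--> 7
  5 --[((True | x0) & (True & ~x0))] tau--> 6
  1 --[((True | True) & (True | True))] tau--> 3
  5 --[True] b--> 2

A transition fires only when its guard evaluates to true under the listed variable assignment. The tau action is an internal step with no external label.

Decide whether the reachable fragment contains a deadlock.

Reach set: {0,2,3,5,6,7}
  0: a→3  tau→7  [2 exit(s)]
  2: c→0  [1 exit(s)]
  3: a→3  [1 exit(s)]
  5: a→7  b→2  tau→2  tau→6  [4 exit(s)]
  6: c→7  [1 exit(s)]
  7: a→5  tau→5  [2 exit(s)]

Answer: DEADLOCK-FREE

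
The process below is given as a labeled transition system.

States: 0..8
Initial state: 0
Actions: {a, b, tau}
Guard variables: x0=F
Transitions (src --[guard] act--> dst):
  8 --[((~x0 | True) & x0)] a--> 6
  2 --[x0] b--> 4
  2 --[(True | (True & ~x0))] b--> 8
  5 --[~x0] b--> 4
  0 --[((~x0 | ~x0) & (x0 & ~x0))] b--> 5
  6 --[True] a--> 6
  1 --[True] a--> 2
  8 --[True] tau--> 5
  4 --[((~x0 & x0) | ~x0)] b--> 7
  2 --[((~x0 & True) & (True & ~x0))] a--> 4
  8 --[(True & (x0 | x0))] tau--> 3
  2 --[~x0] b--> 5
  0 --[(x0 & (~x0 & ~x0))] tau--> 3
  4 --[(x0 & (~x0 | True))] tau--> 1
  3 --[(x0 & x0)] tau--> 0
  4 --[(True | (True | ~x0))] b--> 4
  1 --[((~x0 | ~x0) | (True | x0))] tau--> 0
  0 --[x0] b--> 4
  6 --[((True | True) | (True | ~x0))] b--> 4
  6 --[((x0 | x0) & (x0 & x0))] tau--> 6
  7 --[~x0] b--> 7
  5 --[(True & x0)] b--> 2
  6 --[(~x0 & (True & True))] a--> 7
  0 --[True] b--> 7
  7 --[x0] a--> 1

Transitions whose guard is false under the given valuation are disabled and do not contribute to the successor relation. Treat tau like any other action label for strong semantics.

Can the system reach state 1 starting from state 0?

Answer: UNREACHABLE

Working:
14 transition(s) survive guard evaluation.
depth 0: {0}
depth 1: {7}  cumulative {0,7}
Reach set: {0,7}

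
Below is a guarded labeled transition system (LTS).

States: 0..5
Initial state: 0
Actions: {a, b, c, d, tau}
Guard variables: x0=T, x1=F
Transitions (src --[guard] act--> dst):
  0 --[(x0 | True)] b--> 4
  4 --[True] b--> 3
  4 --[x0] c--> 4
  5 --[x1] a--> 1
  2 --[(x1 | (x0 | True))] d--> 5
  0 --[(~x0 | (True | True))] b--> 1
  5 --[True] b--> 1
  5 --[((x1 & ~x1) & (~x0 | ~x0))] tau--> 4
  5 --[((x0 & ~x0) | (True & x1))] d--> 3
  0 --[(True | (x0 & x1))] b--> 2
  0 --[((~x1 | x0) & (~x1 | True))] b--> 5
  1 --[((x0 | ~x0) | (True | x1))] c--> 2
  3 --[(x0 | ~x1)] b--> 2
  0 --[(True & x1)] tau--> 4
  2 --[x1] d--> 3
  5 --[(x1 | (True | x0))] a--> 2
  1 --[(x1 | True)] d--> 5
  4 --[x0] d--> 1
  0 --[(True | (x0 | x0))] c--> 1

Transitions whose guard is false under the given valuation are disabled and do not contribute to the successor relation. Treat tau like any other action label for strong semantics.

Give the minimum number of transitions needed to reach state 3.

Answer: 2

Working:
Breadth-first toward 3:
  L0 = {0}
  L1 = {1,2,4,5}
  L2 = {3}
3 enters at depth 2; path b·b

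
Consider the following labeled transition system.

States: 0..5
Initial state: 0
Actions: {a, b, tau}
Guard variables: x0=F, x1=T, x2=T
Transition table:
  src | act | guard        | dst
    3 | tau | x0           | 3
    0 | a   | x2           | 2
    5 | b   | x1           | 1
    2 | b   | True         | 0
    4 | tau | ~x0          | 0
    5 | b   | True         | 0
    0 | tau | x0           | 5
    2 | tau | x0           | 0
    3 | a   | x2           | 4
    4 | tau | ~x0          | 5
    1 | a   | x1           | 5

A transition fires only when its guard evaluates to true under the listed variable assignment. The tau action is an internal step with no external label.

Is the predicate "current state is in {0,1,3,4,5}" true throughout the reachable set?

Answer: INVARIANT VIOLATED at state 2

Trace:
Allowed set {0,1,3,4,5}
Reach set: {0,2}
  0: ok
  2: outside
counterexample path to 2: a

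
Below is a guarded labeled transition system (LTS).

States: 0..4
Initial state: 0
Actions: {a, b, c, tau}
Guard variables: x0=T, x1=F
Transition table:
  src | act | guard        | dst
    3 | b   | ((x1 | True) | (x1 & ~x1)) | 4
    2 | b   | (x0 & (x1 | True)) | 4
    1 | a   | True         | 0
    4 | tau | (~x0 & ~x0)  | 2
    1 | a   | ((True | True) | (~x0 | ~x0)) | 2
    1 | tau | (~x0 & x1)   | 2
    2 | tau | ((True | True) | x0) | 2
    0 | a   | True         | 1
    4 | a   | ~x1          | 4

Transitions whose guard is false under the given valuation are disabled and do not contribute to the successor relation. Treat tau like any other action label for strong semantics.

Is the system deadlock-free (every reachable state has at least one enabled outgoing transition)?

Reach set: {0,1,2,4}
  0: a→1  [1 exit(s)]
  1: a→0  a→2  [2 exit(s)]
  2: b→4  tau→2  [2 exit(s)]
  4: a→4  [1 exit(s)]

Answer: DEADLOCK-FREE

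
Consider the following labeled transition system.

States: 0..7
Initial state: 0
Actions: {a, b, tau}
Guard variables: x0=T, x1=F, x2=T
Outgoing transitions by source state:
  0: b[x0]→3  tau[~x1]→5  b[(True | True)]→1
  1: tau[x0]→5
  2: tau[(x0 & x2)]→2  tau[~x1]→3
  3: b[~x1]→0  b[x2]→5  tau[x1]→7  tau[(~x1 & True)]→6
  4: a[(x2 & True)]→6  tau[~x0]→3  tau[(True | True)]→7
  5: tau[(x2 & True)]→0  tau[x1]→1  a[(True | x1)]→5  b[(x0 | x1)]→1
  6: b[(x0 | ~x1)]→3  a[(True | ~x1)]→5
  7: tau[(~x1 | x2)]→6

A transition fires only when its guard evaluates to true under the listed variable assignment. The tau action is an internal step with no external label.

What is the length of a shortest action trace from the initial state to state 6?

Layered search for 6:
  Layer 0: {0}
  Layer 1: {1,3,5}
  Layer 2: {6}
6 enters at depth 2; path b·tau

Answer: 2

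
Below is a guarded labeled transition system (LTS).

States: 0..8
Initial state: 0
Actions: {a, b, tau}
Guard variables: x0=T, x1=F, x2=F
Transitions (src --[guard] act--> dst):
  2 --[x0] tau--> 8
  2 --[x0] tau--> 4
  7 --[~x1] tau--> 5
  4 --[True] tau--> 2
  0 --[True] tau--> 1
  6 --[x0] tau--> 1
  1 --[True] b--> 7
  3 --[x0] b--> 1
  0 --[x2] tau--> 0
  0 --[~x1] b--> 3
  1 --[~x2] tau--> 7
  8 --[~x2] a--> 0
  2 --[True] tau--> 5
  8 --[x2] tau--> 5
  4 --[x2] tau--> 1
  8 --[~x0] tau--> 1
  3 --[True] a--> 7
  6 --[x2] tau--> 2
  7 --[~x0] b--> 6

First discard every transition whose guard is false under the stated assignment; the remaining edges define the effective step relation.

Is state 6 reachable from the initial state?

Answer: UNREACHABLE

Working:
Guard filter leaves 13 enabled edge(s).
L0 = {0}
L1 = {1,3}  cumulative {0,1,3}
L2 = {7}  cumulative {0,1,3,7}
L3 = {5}  cumulative {0,1,3,5,7}
Reach set: {0,1,3,5,7}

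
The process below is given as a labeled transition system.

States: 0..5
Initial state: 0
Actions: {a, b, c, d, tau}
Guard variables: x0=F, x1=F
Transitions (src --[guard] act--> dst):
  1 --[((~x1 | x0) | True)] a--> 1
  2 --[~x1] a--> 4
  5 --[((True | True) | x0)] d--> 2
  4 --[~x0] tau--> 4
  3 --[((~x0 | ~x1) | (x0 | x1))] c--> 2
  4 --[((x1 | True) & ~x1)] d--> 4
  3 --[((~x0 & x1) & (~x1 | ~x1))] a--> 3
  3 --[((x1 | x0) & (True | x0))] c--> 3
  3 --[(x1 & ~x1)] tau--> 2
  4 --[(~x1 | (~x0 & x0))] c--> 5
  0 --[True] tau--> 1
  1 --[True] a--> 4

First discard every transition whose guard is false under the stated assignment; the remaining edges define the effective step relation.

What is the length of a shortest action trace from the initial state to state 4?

Answer: 2

Trace:
Layered search for 4:
  Layer 0: {0}
  Layer 1: {1}
  Layer 2: {4}
first hit 4 at d=2 via tau·a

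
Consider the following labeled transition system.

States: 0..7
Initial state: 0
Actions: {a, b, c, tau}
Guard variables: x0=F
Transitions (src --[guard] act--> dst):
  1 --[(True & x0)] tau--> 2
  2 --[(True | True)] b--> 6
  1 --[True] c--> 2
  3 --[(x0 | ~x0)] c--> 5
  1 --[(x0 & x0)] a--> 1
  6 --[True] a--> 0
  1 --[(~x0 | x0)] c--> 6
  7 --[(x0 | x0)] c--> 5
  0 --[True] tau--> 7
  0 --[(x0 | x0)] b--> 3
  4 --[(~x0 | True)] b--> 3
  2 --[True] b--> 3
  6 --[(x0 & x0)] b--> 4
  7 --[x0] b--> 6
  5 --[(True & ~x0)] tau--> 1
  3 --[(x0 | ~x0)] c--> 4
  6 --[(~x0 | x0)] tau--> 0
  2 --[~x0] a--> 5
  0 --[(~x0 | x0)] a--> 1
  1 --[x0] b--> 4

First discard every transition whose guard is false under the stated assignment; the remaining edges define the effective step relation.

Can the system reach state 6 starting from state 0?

After dropping false guards: 13 live edges.
Layer 0: {0}
Layer 1: {1,7}  cumulative {0,1,7}
Layer 2: {2,6}  cumulative {0,1,2,6,7}
Layer 3: {3,5}  cumulative {0,1,2,3,5,6,7}
Layer 4: {4}  cumulative {0,1,2,3,4,5,6,7}
Reachable = {0,1,2,3,4,5,6,7}
witness 6: a·c

Answer: REACHABLE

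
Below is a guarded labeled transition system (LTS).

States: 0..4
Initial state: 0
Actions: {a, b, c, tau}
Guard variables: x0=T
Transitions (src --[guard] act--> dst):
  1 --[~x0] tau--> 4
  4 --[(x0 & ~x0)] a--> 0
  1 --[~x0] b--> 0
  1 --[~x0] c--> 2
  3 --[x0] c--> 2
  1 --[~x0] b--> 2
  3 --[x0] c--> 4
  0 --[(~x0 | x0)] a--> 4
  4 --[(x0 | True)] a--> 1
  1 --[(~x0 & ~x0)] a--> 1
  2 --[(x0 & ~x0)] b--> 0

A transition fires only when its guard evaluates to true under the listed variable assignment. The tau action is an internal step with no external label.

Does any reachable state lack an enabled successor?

Answer: DEADLOCK at state 1

Working:
Reach set: {0,1,4}
  0: a→4  [deg 1]
  1: ∅  [STUCK]
  4: a→1  [deg 1]
trace reaching 1: a·a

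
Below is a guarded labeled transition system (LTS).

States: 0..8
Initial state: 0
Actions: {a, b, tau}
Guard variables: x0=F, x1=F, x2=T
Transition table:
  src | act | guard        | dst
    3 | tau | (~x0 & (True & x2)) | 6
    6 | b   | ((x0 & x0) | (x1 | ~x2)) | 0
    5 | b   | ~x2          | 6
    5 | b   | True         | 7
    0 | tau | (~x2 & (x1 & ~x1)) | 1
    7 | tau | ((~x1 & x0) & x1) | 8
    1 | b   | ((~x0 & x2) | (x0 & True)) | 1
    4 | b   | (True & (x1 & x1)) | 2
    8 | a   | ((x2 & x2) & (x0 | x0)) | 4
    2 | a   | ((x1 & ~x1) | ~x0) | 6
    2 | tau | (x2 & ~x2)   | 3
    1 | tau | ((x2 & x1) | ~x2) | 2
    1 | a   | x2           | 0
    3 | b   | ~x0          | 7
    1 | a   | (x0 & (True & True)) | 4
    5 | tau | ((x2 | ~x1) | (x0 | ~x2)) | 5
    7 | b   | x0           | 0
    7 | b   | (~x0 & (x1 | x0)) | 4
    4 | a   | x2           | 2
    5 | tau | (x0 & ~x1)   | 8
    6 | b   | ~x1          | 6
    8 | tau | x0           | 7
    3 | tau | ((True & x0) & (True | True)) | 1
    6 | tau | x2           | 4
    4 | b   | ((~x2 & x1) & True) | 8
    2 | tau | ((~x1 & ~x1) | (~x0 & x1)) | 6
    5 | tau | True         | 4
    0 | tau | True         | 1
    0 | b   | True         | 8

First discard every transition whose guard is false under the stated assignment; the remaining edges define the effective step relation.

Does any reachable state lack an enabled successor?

Reach set: {0,1,8}
  0: b→8  tau→1  [2 exit(s)]
  1: a→0  b→1  [2 exit(s)]
  8: ∅  [deadlock]
trace reaching 8: b

Answer: DEADLOCK at state 8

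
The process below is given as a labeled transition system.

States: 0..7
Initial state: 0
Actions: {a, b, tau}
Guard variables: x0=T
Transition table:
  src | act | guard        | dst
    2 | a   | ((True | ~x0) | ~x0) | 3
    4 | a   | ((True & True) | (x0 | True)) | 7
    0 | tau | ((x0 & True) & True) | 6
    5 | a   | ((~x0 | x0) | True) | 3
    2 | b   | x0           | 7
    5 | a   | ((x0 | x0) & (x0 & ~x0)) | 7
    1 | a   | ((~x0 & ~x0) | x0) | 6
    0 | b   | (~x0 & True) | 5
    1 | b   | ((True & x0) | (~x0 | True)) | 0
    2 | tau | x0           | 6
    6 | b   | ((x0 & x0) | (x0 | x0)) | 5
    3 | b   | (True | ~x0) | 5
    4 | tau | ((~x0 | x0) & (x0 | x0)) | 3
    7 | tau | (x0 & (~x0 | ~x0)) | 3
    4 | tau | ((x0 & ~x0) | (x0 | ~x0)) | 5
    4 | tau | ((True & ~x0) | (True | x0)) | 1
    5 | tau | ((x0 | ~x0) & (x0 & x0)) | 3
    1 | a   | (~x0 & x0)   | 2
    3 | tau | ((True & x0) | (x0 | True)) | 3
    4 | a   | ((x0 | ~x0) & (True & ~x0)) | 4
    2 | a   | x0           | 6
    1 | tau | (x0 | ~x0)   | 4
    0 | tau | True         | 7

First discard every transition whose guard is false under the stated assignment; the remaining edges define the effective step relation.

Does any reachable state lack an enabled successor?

R = {0,3,5,6,7}
  0: tau→6  tau→7  [2 exit(s)]
  3: b→5  tau→3  [2 exit(s)]
  5: a→3  tau→3  [2 exit(s)]
  6: b→5  [1 exit(s)]
  7: ∅  [STUCK]
witness 7: tau

Answer: DEADLOCK at state 7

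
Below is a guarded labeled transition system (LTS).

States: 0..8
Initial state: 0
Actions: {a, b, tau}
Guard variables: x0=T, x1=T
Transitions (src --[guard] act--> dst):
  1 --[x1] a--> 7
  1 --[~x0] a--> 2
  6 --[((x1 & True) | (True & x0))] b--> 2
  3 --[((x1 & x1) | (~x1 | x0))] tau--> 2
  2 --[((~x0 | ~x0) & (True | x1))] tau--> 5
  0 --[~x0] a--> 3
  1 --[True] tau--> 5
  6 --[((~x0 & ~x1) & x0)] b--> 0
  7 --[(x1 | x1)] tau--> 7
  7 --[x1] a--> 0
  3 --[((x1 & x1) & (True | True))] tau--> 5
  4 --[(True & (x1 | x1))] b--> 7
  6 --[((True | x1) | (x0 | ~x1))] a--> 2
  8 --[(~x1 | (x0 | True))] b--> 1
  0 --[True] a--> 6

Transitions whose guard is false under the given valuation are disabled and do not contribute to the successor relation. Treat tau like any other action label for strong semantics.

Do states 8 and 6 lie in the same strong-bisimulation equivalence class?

Compute ~ classes (split until stable):
  π0 = {{0,1,2,3,4,5,6,7,8}}
  π1 = {{0},{1,7},{2,5},{3},{4,8},{6}}
  π2 = {{0},{1},{2,5},{3},{4,8},{6},{7}}
  π3 = {{0},{1},{2,5},{3},{4},{6},{7},{8}}
Fixed point at round 4; 8 class(es).
class of 8: {8}; class of 6: {6}

Answer: NOT BISIMILAR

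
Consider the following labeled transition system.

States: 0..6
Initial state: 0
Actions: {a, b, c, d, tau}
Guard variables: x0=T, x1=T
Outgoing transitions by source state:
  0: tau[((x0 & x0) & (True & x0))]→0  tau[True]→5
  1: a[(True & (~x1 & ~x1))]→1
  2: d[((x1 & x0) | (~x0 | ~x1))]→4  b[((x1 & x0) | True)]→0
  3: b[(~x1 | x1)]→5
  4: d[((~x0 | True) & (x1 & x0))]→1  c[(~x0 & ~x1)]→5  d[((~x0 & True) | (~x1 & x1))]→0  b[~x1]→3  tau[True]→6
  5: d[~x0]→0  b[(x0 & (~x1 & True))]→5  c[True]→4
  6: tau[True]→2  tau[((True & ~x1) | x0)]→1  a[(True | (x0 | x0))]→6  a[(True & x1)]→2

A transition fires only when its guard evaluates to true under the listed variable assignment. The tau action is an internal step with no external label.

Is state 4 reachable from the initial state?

Answer: REACHABLE

Trace:
12 transition(s) survive guard evaluation.
L0 = {0}
L1 = {5}  now seen {0,5}
L2 = {4}  now seen {0,4,5}
L3 = {1,6}  now seen {0,1,4,5,6}
L4 = {2}  now seen {0,1,2,4,5,6}
R = {0,1,2,4,5,6}
trace reaching 4: tau·c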